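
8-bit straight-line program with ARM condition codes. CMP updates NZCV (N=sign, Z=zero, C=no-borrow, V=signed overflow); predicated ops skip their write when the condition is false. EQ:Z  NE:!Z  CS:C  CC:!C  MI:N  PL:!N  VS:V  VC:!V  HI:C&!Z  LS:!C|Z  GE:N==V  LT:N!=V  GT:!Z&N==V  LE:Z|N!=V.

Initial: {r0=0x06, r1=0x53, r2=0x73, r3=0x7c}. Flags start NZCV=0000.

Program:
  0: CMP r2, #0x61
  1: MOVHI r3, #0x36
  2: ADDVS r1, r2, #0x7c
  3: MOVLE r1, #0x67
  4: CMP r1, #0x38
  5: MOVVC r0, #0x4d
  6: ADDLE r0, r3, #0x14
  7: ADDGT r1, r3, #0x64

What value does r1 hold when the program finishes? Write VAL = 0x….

VAL = 0x9a

0: ✓ CMP  NZCV=0010
1: ✓ MOVHI  r3←0x36
2: · ADDVS
3: · MOVLE
4: ✓ CMP  NZCV=0010
5: ✓ MOVVC  r0←0x4d
6: · ADDLE
7: ✓ ADDGT  r1←0x9a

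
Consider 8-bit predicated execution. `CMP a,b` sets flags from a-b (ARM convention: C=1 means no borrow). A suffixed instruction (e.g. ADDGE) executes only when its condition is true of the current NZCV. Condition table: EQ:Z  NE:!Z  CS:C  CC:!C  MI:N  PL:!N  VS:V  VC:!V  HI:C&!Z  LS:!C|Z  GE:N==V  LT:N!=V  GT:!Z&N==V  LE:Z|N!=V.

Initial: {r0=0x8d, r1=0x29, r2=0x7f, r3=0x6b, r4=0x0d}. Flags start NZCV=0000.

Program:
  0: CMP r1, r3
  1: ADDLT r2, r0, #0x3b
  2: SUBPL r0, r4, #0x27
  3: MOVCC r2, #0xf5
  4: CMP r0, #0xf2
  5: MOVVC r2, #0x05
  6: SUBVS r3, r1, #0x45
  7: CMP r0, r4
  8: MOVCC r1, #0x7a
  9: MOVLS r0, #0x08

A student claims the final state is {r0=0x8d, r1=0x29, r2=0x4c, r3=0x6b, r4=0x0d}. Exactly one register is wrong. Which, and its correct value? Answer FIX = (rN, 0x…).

0: ✓ CMP  NZCV=1000
1: ✓ ADDLT  r2←0xc8
2: · SUBPL
3: ✓ MOVCC  r2←0xf5
4: ✓ CMP  NZCV=1000
5: ✓ MOVVC  r2←0x05
6: · SUBVS
7: ✓ CMP  NZCV=1010
8: · MOVCC
9: · MOVLS

FIX = (r2, 0x05)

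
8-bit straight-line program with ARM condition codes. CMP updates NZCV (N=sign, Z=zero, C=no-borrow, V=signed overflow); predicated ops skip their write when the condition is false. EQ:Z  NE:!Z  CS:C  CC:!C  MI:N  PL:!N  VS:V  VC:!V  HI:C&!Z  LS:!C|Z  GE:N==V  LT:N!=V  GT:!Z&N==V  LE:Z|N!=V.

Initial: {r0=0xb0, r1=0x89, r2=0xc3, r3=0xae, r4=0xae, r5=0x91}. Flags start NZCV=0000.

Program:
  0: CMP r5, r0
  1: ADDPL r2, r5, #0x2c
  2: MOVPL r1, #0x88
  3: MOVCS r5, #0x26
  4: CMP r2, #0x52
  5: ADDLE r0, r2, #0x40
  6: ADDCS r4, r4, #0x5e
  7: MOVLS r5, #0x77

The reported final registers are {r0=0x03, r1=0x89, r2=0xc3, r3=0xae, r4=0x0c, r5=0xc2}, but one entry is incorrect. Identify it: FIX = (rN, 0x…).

FIX = (r5, 0x91)

0: ✓ CMP  NZCV=1000
1: · ADDPL
2: · MOVPL
3: · MOVCS
4: ✓ CMP  NZCV=0011
5: ✓ ADDLE  r0←0x03
6: ✓ ADDCS  r4←0x0c
7: · MOVLS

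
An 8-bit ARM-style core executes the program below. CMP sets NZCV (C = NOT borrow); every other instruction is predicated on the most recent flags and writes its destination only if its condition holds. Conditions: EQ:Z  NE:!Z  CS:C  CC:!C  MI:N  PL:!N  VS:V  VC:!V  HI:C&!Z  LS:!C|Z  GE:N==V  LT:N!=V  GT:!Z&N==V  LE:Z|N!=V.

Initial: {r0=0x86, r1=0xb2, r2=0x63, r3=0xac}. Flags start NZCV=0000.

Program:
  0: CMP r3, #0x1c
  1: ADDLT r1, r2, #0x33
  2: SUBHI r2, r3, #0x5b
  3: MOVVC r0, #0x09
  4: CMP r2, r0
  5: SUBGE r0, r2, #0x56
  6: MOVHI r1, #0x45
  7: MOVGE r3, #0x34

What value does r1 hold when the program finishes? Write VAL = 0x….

VAL = 0x45

0: ✓ CMP  NZCV=1010
1: ✓ ADDLT  r1←0x96
2: ✓ SUBHI  r2←0x51
3: ✓ MOVVC  r0←0x09
4: ✓ CMP  NZCV=0010
5: ✓ SUBGE  r0←0xfb
6: ✓ MOVHI  r1←0x45
7: ✓ MOVGE  r3←0x34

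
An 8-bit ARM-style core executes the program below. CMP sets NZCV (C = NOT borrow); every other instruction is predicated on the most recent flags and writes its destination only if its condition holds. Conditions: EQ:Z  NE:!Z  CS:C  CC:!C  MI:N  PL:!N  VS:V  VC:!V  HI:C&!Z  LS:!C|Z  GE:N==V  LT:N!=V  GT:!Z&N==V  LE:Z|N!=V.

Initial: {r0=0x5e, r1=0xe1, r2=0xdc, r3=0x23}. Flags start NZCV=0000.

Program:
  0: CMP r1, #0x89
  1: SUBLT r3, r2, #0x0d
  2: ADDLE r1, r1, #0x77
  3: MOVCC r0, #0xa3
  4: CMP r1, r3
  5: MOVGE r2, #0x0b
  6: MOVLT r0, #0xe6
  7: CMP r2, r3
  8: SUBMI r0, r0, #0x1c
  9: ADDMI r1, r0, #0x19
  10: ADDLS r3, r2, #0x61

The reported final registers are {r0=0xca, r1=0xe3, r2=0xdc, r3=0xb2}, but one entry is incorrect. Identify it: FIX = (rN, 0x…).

[0] flags=0010 → (cmp)
[1] flags=0010 LT?F → skip
[2] flags=0010 LE?F → skip
[3] flags=0010 CC?F → skip
[4] flags=1010 → (cmp)
[5] flags=1010 GE?F → skip
[6] flags=1010 LT?T → r0=0xe6
[7] flags=1010 → (cmp)
[8] flags=1010 MI?T → r0=0xca
[9] flags=1010 MI?T → r1=0xe3
[10] flags=1010 LS?F → skip

FIX = (r3, 0x23)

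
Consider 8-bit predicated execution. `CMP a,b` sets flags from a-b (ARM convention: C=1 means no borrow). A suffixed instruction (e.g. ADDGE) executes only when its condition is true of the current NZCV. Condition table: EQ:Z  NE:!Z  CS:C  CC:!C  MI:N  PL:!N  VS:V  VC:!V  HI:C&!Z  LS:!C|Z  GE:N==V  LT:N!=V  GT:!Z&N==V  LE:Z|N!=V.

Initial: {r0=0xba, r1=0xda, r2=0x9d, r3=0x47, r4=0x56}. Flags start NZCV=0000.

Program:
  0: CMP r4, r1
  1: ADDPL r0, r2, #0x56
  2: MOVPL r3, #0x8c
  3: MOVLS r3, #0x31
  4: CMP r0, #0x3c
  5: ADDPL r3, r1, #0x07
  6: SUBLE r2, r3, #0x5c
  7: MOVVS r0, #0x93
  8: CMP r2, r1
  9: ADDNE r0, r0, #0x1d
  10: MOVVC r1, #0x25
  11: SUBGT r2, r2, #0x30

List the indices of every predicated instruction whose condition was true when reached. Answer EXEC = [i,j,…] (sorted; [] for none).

0: ✓ CMP  NZCV=0000
1: ✓ ADDPL  r0←0xf3
2: ✓ MOVPL  r3←0x8c
3: ✓ MOVLS  r3←0x31
4: ✓ CMP  NZCV=1010
5: · ADDPL
6: ✓ SUBLE  r2←0xd5
7: · MOVVS
8: ✓ CMP  NZCV=1000
9: ✓ ADDNE  r0←0x10
10: ✓ MOVVC  r1←0x25
11: · SUBGT

EXEC = [1,2,3,6,9,10]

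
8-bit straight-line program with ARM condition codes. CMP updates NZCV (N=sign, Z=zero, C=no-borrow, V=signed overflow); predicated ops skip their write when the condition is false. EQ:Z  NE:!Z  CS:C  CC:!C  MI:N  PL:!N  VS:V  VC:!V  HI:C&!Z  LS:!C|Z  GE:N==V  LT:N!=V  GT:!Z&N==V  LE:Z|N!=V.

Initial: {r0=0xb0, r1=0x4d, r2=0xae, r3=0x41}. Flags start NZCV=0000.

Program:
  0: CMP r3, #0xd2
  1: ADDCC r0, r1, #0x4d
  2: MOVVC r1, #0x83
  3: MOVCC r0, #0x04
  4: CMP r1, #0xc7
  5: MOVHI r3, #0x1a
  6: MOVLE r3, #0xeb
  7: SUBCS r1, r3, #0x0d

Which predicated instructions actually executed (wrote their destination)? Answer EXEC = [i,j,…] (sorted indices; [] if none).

0: ✓ CMP  NZCV=0000
1: ✓ ADDCC  r0←0x9a
2: ✓ MOVVC  r1←0x83
3: ✓ MOVCC  r0←0x04
4: ✓ CMP  NZCV=1000
5: · MOVHI
6: ✓ MOVLE  r3←0xeb
7: · SUBCS

EXEC = [1,2,3,6]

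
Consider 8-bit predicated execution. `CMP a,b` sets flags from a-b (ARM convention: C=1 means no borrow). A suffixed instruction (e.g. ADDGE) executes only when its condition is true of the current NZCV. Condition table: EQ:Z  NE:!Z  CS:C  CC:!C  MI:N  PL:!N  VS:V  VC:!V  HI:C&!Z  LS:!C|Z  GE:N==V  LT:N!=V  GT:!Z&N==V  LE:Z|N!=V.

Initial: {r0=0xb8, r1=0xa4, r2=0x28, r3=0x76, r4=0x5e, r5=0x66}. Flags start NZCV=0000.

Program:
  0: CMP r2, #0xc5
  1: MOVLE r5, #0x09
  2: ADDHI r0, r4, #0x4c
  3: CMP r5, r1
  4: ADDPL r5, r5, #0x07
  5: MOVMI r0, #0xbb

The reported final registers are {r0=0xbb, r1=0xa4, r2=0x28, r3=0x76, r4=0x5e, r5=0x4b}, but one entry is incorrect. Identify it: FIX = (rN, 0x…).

FIX = (r5, 0x66)

[0] flags=0000 → (cmp)
[1] flags=0000 LE?F → skip
[2] flags=0000 HI?F → skip
[3] flags=1001 → (cmp)
[4] flags=1001 PL?F → skip
[5] flags=1001 MI?T → r0=0xbb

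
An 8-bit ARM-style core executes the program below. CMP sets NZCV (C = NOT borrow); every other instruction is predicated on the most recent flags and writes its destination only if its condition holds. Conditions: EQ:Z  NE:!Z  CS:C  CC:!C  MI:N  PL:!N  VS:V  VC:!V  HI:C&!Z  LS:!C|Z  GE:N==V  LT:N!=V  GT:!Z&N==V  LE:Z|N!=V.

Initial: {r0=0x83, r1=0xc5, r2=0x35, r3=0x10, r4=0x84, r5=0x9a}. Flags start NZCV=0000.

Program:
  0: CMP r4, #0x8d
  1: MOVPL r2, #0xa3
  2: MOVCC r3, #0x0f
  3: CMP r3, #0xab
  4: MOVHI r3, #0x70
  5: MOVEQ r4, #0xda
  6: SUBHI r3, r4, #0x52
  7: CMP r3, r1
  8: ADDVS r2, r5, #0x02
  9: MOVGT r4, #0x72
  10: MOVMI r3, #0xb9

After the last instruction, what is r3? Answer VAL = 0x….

0: ✓ CMP  NZCV=1000
1: · MOVPL
2: ✓ MOVCC  r3←0x0f
3: ✓ CMP  NZCV=0000
4: · MOVHI
5: · MOVEQ
6: · SUBHI
7: ✓ CMP  NZCV=0000
8: · ADDVS
9: ✓ MOVGT  r4←0x72
10: · MOVMI

VAL = 0x0f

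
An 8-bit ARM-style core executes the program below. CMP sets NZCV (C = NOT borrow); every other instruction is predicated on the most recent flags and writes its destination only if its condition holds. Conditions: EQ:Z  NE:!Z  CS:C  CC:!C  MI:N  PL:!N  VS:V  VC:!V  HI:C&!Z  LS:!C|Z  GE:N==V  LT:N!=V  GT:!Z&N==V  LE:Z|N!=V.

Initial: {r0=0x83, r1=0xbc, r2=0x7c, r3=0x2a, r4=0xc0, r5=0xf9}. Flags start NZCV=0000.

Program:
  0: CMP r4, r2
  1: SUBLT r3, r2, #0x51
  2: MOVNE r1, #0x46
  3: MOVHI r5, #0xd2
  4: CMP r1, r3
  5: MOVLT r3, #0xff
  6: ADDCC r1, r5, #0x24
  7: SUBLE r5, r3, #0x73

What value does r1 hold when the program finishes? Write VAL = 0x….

[0] flags=0011 → (cmp)
[1] flags=0011 LT?T → r3=0x2b
[2] flags=0011 NE?T → r1=0x46
[3] flags=0011 HI?T → r5=0xd2
[4] flags=0010 → (cmp)
[5] flags=0010 LT?F → skip
[6] flags=0010 CC?F → skip
[7] flags=0010 LE?F → skip

VAL = 0x46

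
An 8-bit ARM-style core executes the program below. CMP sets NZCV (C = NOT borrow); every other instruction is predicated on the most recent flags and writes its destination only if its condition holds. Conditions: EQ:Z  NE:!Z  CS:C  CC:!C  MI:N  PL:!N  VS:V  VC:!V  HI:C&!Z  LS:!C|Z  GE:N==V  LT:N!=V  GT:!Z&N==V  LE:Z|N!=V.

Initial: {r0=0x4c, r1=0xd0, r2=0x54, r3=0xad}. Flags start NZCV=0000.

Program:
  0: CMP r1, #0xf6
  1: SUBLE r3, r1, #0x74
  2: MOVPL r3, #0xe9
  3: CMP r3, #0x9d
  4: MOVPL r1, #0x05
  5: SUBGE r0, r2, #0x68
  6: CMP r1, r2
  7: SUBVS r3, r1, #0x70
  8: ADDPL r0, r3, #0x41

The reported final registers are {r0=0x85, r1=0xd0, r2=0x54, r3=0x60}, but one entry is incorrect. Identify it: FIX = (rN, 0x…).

FIX = (r0, 0xa1)

0: ✓ CMP  NZCV=1000
1: ✓ SUBLE  r3←0x5c
2: · MOVPL
3: ✓ CMP  NZCV=1001
4: · MOVPL
5: ✓ SUBGE  r0←0xec
6: ✓ CMP  NZCV=0011
7: ✓ SUBVS  r3←0x60
8: ✓ ADDPL  r0←0xa1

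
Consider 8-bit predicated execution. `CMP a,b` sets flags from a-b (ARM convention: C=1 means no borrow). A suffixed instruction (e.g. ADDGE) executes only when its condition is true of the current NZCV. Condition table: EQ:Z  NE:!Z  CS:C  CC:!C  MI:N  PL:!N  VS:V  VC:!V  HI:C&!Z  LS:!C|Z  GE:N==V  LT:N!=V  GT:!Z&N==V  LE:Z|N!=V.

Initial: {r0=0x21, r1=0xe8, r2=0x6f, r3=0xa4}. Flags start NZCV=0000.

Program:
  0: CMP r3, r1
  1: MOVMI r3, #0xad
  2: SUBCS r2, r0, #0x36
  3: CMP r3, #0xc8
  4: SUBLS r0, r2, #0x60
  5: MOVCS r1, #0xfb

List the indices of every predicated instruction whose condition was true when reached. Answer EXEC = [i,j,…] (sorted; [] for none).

EXEC = [1,4]

[0] flags=1000 → (cmp)
[1] flags=1000 MI?T → r3=0xad
[2] flags=1000 CS?F → skip
[3] flags=1000 → (cmp)
[4] flags=1000 LS?T → r0=0x0f
[5] flags=1000 CS?F → skip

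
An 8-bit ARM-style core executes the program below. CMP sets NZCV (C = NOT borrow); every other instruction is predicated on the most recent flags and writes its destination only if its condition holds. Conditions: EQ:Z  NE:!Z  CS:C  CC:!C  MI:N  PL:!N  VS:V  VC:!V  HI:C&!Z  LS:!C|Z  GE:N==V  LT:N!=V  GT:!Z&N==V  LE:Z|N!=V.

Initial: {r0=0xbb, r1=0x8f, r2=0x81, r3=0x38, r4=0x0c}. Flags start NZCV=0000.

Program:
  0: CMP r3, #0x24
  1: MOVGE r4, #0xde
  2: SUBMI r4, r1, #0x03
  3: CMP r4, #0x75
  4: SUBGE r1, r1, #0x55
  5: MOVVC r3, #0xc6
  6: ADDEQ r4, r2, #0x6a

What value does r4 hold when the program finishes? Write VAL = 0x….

0: ✓ CMP  NZCV=0010
1: ✓ MOVGE  r4←0xde
2: · SUBMI
3: ✓ CMP  NZCV=0011
4: · SUBGE
5: · MOVVC
6: · ADDEQ

VAL = 0xde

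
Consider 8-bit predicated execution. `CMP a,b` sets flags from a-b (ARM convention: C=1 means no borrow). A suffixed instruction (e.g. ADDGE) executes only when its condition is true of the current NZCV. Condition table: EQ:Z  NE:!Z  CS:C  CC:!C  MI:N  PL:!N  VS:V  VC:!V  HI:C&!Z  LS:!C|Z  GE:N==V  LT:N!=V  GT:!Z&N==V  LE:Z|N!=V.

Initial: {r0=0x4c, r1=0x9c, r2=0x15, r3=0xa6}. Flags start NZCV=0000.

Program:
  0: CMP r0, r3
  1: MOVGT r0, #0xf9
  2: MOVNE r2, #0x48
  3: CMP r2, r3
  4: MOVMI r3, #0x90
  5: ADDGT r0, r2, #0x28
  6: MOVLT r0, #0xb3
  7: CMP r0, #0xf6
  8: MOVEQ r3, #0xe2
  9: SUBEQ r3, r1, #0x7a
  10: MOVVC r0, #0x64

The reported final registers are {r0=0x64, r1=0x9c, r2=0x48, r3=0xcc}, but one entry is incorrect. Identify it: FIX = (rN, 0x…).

0: ✓ CMP  NZCV=1001
1: ✓ MOVGT  r0←0xf9
2: ✓ MOVNE  r2←0x48
3: ✓ CMP  NZCV=1001
4: ✓ MOVMI  r3←0x90
5: ✓ ADDGT  r0←0x70
6: · MOVLT
7: ✓ CMP  NZCV=0000
8: · MOVEQ
9: · SUBEQ
10: ✓ MOVVC  r0←0x64

FIX = (r3, 0x90)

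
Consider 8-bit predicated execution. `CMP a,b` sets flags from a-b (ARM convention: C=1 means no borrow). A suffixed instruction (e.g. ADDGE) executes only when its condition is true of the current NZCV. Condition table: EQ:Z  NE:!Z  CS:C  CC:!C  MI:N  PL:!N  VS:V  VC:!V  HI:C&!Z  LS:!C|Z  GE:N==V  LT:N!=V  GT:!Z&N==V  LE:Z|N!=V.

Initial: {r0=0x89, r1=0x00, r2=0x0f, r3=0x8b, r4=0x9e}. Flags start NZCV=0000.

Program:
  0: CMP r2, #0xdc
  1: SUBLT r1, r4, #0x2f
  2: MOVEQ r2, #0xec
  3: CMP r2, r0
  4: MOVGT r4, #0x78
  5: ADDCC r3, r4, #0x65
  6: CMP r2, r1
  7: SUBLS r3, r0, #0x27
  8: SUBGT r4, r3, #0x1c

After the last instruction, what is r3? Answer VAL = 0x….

VAL = 0xdd

0: ✓ CMP  NZCV=0000
1: · SUBLT
2: · MOVEQ
3: ✓ CMP  NZCV=1001
4: ✓ MOVGT  r4←0x78
5: ✓ ADDCC  r3←0xdd
6: ✓ CMP  NZCV=0010
7: · SUBLS
8: ✓ SUBGT  r4←0xc1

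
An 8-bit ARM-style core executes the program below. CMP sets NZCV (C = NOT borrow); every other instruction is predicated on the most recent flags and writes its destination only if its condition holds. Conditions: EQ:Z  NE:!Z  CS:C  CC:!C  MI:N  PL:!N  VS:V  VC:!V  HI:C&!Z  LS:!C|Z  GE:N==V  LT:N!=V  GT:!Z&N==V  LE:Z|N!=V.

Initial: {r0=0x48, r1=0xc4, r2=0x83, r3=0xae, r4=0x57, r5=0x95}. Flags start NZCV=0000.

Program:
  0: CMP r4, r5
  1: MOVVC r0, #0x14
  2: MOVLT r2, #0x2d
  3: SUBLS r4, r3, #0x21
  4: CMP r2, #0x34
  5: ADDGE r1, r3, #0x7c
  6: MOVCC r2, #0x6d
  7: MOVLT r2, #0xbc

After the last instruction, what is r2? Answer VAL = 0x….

VAL = 0xbc

[0] flags=1001 → (cmp)
[1] flags=1001 VC?F → skip
[2] flags=1001 LT?F → skip
[3] flags=1001 LS?T → r4=0x8d
[4] flags=0011 → (cmp)
[5] flags=0011 GE?F → skip
[6] flags=0011 CC?F → skip
[7] flags=0011 LT?T → r2=0xbc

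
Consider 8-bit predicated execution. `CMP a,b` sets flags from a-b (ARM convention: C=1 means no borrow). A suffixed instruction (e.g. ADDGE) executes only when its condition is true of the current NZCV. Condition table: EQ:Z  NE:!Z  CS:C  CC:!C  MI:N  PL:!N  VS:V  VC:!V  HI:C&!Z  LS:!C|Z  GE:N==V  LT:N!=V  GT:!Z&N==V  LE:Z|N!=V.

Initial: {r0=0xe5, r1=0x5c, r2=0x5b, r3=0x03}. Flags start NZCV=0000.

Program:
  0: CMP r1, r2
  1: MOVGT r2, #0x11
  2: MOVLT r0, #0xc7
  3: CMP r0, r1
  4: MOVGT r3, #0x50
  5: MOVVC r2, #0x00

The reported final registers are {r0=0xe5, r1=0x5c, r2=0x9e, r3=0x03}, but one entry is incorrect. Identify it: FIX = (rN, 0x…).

[0] flags=0010 → (cmp)
[1] flags=0010 GT?T → r2=0x11
[2] flags=0010 LT?F → skip
[3] flags=1010 → (cmp)
[4] flags=1010 GT?F → skip
[5] flags=1010 VC?T → r2=0x00

FIX = (r2, 0x00)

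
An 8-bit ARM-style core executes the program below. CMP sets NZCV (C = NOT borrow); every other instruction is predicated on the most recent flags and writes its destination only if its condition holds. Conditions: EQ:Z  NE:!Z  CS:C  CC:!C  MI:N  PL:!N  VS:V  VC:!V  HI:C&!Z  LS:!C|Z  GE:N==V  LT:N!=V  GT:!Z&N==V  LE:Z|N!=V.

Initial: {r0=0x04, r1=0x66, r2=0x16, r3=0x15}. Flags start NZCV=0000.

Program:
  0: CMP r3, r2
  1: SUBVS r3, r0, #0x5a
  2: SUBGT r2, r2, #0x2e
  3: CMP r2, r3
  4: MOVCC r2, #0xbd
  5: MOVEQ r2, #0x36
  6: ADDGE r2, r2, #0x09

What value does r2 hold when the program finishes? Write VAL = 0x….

0: ✓ CMP  NZCV=1000
1: · SUBVS
2: · SUBGT
3: ✓ CMP  NZCV=0010
4: · MOVCC
5: · MOVEQ
6: ✓ ADDGE  r2←0x1f

VAL = 0x1f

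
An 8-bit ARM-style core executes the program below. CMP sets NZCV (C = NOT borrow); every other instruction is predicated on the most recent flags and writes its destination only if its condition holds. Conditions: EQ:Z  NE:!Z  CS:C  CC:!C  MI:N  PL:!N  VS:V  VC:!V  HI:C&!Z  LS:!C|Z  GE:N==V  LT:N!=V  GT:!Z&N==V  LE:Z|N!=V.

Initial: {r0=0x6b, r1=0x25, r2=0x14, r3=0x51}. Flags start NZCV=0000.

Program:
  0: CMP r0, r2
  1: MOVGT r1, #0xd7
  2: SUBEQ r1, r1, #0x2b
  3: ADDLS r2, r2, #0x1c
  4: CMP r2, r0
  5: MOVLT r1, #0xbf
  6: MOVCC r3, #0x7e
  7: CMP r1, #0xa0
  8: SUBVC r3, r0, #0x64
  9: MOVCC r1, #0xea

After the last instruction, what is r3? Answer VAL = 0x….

VAL = 0x07

0: ✓ CMP  NZCV=0010
1: ✓ MOVGT  r1←0xd7
2: · SUBEQ
3: · ADDLS
4: ✓ CMP  NZCV=1000
5: ✓ MOVLT  r1←0xbf
6: ✓ MOVCC  r3←0x7e
7: ✓ CMP  NZCV=0010
8: ✓ SUBVC  r3←0x07
9: · MOVCC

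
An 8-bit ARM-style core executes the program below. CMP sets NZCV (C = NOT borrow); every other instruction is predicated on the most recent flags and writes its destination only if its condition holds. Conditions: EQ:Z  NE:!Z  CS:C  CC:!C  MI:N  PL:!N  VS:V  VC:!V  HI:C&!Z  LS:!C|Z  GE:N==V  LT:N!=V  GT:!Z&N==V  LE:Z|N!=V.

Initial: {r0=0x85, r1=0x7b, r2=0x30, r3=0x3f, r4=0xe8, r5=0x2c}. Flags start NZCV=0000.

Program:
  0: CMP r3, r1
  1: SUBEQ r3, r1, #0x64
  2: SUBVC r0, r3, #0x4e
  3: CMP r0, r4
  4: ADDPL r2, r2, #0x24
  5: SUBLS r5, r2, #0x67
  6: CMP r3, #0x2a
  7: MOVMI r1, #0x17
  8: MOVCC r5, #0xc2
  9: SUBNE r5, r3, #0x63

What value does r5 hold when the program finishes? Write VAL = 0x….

VAL = 0xdc

0: ✓ CMP  NZCV=1000
1: · SUBEQ
2: ✓ SUBVC  r0←0xf1
3: ✓ CMP  NZCV=0010
4: ✓ ADDPL  r2←0x54
5: · SUBLS
6: ✓ CMP  NZCV=0010
7: · MOVMI
8: · MOVCC
9: ✓ SUBNE  r5←0xdc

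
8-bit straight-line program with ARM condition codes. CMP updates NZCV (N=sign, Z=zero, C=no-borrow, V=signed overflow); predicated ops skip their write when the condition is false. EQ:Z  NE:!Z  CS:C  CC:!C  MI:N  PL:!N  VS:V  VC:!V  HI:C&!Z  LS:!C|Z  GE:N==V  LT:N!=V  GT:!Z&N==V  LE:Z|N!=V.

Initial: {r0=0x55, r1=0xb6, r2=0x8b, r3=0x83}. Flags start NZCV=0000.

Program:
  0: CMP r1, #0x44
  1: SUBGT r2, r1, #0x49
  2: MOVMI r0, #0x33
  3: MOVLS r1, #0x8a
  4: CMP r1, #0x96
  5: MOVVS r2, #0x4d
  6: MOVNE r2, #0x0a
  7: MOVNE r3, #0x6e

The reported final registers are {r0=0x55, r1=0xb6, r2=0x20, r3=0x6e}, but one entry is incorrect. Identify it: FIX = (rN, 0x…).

[0] flags=0011 → (cmp)
[1] flags=0011 GT?F → skip
[2] flags=0011 MI?F → skip
[3] flags=0011 LS?F → skip
[4] flags=0010 → (cmp)
[5] flags=0010 VS?F → skip
[6] flags=0010 NE?T → r2=0x0a
[7] flags=0010 NE?T → r3=0x6e

FIX = (r2, 0x0a)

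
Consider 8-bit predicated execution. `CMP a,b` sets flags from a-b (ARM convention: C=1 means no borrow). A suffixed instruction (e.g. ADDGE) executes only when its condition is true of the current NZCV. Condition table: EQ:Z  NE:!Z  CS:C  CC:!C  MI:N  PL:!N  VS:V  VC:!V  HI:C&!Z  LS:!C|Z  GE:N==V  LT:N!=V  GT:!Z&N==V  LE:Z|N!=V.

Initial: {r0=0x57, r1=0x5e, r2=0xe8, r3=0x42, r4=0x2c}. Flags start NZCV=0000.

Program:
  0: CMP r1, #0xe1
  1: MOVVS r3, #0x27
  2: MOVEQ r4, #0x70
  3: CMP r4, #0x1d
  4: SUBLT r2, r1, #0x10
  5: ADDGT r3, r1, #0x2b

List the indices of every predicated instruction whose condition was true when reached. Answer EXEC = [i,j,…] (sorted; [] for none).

EXEC = [5]

[0] flags=0000 → (cmp)
[1] flags=0000 VS?F → skip
[2] flags=0000 EQ?F → skip
[3] flags=0010 → (cmp)
[4] flags=0010 LT?F → skip
[5] flags=0010 GT?T → r3=0x89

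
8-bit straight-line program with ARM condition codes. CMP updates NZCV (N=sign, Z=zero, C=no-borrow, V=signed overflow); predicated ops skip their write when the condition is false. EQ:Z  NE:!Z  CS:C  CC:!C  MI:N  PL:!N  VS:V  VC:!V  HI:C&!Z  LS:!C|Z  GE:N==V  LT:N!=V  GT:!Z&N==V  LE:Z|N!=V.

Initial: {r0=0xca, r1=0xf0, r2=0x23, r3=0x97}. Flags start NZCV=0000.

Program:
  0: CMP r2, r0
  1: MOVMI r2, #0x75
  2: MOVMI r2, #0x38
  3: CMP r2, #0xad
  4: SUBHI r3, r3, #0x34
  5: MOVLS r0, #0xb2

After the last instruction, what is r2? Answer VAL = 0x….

0: ✓ CMP  NZCV=0000
1: · MOVMI
2: · MOVMI
3: ✓ CMP  NZCV=0000
4: · SUBHI
5: ✓ MOVLS  r0←0xb2

VAL = 0x23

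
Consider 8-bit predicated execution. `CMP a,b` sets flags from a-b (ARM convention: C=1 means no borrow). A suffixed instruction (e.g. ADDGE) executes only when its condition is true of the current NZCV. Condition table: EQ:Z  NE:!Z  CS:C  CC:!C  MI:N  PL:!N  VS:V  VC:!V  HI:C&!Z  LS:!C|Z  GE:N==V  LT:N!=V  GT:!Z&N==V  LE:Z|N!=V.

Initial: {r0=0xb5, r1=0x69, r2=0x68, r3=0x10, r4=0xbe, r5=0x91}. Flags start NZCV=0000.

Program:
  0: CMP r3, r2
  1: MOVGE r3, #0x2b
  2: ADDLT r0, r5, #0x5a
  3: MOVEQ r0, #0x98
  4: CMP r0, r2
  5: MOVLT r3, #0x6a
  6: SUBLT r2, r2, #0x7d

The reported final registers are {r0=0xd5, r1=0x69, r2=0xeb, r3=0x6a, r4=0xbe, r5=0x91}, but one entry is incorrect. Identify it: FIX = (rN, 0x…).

FIX = (r0, 0xeb)

0: ✓ CMP  NZCV=1000
1: · MOVGE
2: ✓ ADDLT  r0←0xeb
3: · MOVEQ
4: ✓ CMP  NZCV=1010
5: ✓ MOVLT  r3←0x6a
6: ✓ SUBLT  r2←0xeb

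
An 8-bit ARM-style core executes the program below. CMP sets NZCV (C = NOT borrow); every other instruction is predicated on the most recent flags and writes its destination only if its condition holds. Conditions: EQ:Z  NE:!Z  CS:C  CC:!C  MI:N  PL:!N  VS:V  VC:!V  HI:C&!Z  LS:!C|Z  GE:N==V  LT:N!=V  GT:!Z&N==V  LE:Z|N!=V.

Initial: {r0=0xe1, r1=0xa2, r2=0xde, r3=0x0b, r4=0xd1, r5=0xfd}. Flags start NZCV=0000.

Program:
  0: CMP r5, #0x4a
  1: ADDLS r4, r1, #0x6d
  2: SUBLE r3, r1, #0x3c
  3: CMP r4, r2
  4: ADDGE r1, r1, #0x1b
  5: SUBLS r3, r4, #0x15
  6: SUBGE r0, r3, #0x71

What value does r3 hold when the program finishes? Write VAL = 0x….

0: ✓ CMP  NZCV=1010
1: · ADDLS
2: ✓ SUBLE  r3←0x66
3: ✓ CMP  NZCV=1000
4: · ADDGE
5: ✓ SUBLS  r3←0xbc
6: · SUBGE

VAL = 0xbc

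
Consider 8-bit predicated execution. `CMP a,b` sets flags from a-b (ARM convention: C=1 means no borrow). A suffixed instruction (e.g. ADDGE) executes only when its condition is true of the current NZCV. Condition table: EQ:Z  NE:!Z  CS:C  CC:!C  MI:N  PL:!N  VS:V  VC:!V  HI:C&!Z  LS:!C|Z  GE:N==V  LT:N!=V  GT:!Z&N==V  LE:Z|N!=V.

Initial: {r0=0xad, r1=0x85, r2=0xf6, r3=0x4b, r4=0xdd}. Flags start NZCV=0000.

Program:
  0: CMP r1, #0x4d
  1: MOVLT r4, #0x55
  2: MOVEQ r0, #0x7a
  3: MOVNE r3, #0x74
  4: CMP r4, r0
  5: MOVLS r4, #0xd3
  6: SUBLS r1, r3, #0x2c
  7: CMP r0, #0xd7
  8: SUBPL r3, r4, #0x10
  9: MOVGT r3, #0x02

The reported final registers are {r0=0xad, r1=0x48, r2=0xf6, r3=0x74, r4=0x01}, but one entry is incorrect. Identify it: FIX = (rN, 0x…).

[0] flags=0011 → (cmp)
[1] flags=0011 LT?T → r4=0x55
[2] flags=0011 EQ?F → skip
[3] flags=0011 NE?T → r3=0x74
[4] flags=1001 → (cmp)
[5] flags=1001 LS?T → r4=0xd3
[6] flags=1001 LS?T → r1=0x48
[7] flags=1000 → (cmp)
[8] flags=1000 PL?F → skip
[9] flags=1000 GT?F → skip

FIX = (r4, 0xd3)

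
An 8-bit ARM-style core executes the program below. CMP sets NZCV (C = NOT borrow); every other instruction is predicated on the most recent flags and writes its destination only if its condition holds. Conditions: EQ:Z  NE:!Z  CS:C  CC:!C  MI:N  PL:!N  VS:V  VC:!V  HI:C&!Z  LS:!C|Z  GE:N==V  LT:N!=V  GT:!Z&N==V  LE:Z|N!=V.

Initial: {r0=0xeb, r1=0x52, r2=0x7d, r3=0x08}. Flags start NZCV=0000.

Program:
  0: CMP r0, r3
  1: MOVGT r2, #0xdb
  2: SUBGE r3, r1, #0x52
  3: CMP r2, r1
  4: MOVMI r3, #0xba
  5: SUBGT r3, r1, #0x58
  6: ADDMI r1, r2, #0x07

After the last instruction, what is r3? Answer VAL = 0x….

0: ✓ CMP  NZCV=1010
1: · MOVGT
2: · SUBGE
3: ✓ CMP  NZCV=0010
4: · MOVMI
5: ✓ SUBGT  r3←0xfa
6: · ADDMI

VAL = 0xfa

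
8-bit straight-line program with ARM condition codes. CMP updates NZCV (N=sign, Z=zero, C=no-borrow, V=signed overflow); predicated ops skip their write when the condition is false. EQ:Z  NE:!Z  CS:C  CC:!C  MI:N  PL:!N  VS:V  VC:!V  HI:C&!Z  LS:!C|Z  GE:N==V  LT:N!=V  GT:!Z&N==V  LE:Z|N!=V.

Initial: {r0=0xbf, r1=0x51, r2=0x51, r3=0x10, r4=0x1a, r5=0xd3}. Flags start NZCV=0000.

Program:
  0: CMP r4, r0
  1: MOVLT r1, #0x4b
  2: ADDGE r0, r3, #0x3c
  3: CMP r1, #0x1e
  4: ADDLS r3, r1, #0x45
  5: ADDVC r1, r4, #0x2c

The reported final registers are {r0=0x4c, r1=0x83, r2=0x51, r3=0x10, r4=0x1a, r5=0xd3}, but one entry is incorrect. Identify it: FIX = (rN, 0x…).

0: ✓ CMP  NZCV=0000
1: · MOVLT
2: ✓ ADDGE  r0←0x4c
3: ✓ CMP  NZCV=0010
4: · ADDLS
5: ✓ ADDVC  r1←0x46

FIX = (r1, 0x46)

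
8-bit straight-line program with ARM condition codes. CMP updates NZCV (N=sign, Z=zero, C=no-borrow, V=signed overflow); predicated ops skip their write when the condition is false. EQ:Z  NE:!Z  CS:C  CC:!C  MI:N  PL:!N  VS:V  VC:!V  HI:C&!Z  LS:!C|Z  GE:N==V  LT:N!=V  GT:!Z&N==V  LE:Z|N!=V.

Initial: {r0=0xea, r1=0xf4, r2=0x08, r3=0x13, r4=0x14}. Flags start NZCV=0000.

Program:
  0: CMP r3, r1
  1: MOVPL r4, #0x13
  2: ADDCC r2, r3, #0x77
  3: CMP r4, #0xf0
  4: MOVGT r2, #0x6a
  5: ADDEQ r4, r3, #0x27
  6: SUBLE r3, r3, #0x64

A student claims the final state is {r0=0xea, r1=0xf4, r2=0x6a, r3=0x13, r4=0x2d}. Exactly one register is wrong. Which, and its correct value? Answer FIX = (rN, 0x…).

FIX = (r4, 0x13)

[0] flags=0000 → (cmp)
[1] flags=0000 PL?T → r4=0x13
[2] flags=0000 CC?T → r2=0x8a
[3] flags=0000 → (cmp)
[4] flags=0000 GT?T → r2=0x6a
[5] flags=0000 EQ?F → skip
[6] flags=0000 LE?F → skip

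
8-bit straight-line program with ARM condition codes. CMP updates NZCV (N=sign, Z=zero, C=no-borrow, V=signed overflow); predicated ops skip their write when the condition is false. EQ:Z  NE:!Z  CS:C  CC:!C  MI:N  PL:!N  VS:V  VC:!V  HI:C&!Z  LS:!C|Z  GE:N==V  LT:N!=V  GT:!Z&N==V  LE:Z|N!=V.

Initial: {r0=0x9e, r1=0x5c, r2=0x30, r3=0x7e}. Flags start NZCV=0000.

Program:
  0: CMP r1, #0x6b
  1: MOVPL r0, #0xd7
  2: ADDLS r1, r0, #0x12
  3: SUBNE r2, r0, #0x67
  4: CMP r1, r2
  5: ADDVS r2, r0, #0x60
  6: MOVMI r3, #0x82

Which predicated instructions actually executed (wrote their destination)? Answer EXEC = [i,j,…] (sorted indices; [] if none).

[0] flags=1000 → (cmp)
[1] flags=1000 PL?F → skip
[2] flags=1000 LS?T → r1=0xb0
[3] flags=1000 NE?T → r2=0x37
[4] flags=0011 → (cmp)
[5] flags=0011 VS?T → r2=0xfe
[6] flags=0011 MI?F → skip

EXEC = [2,3,5]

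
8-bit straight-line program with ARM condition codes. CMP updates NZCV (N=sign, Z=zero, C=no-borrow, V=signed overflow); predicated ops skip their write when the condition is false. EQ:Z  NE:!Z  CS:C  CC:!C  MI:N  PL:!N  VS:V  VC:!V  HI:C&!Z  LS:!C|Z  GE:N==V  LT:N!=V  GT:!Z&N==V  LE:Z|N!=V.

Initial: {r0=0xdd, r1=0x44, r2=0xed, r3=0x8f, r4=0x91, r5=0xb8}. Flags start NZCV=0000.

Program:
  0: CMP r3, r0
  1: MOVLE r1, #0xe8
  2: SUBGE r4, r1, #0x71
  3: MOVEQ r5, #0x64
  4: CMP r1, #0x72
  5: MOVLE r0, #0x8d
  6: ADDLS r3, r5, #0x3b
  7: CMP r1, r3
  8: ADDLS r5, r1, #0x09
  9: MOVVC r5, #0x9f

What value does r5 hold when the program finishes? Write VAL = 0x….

0: ✓ CMP  NZCV=1000
1: ✓ MOVLE  r1←0xe8
2: · SUBGE
3: · MOVEQ
4: ✓ CMP  NZCV=0011
5: ✓ MOVLE  r0←0x8d
6: · ADDLS
7: ✓ CMP  NZCV=0010
8: · ADDLS
9: ✓ MOVVC  r5←0x9f

VAL = 0x9f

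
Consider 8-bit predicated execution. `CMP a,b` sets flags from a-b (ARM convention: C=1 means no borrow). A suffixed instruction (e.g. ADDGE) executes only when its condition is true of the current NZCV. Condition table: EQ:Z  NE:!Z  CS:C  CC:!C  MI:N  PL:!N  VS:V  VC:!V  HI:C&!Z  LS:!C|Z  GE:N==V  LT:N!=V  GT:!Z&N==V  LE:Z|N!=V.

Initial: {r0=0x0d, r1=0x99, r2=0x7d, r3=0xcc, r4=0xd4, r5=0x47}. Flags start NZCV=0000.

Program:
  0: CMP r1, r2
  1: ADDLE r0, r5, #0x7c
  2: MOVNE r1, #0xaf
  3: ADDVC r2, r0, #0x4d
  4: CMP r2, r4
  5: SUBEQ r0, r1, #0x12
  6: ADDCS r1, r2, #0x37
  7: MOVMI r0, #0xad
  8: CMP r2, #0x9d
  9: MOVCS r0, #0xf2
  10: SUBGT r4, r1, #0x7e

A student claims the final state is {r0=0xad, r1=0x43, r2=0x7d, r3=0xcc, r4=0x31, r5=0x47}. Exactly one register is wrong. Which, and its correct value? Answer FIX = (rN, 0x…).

FIX = (r1, 0xaf)

[0] flags=0011 → (cmp)
[1] flags=0011 LE?T → r0=0xc3
[2] flags=0011 NE?T → r1=0xaf
[3] flags=0011 VC?F → skip
[4] flags=1001 → (cmp)
[5] flags=1001 EQ?F → skip
[6] flags=1001 CS?F → skip
[7] flags=1001 MI?T → r0=0xad
[8] flags=1001 → (cmp)
[9] flags=1001 CS?F → skip
[10] flags=1001 GT?T → r4=0x31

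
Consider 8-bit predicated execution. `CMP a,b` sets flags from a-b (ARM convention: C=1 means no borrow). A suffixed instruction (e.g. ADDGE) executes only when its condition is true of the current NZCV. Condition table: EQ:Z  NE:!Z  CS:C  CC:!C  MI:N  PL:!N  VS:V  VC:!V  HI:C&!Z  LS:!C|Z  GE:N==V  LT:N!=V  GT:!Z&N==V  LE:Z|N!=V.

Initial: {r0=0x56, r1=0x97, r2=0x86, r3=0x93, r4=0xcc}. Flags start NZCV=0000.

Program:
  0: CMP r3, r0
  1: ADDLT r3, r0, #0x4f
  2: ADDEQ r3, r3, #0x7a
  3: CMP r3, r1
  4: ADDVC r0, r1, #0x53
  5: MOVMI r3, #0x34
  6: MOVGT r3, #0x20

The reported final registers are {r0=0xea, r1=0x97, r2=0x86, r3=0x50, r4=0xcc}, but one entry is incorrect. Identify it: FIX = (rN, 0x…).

FIX = (r3, 0x20)

0: ✓ CMP  NZCV=0011
1: ✓ ADDLT  r3←0xa5
2: · ADDEQ
3: ✓ CMP  NZCV=0010
4: ✓ ADDVC  r0←0xea
5: · MOVMI
6: ✓ MOVGT  r3←0x20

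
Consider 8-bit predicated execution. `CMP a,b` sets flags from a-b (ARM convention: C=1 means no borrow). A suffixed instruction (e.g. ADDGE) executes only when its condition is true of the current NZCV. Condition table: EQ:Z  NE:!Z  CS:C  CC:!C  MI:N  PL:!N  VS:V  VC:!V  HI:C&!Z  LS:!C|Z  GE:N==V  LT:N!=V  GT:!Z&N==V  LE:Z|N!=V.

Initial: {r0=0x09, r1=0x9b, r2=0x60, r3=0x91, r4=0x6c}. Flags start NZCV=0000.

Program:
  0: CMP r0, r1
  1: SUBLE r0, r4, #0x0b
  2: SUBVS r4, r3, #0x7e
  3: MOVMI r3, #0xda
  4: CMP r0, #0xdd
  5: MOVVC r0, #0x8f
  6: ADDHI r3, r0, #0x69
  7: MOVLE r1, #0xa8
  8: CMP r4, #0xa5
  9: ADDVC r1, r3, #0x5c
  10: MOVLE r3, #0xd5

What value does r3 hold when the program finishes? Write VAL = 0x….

VAL = 0x91

[0] flags=0000 → (cmp)
[1] flags=0000 LE?F → skip
[2] flags=0000 VS?F → skip
[3] flags=0000 MI?F → skip
[4] flags=0000 → (cmp)
[5] flags=0000 VC?T → r0=0x8f
[6] flags=0000 HI?F → skip
[7] flags=0000 LE?F → skip
[8] flags=1001 → (cmp)
[9] flags=1001 VC?F → skip
[10] flags=1001 LE?F → skip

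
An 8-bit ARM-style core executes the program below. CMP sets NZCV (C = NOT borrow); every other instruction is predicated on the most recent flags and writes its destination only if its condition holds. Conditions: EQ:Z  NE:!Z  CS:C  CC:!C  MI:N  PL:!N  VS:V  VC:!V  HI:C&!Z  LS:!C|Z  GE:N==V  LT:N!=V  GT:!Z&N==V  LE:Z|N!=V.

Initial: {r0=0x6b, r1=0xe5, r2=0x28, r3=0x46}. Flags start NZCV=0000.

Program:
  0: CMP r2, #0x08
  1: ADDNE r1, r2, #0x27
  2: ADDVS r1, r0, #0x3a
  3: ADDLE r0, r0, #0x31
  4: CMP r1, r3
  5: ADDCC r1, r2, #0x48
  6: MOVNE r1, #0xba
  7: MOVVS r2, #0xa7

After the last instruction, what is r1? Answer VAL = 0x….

0: ✓ CMP  NZCV=0010
1: ✓ ADDNE  r1←0x4f
2: · ADDVS
3: · ADDLE
4: ✓ CMP  NZCV=0010
5: · ADDCC
6: ✓ MOVNE  r1←0xba
7: · MOVVS

VAL = 0xba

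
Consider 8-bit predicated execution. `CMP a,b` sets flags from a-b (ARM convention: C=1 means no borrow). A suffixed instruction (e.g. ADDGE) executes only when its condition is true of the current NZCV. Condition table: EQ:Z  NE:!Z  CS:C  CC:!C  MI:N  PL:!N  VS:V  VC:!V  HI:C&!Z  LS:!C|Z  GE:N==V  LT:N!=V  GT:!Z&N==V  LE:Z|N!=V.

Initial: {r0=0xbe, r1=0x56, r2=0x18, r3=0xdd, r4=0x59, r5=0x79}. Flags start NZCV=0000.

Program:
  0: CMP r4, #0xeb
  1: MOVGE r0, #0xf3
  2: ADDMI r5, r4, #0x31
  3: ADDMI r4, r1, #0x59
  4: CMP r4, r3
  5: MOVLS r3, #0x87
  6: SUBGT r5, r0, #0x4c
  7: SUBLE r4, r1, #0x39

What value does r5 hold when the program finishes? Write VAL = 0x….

0: ✓ CMP  NZCV=0000
1: ✓ MOVGE  r0←0xf3
2: · ADDMI
3: · ADDMI
4: ✓ CMP  NZCV=0000
5: ✓ MOVLS  r3←0x87
6: ✓ SUBGT  r5←0xa7
7: · SUBLE

VAL = 0xa7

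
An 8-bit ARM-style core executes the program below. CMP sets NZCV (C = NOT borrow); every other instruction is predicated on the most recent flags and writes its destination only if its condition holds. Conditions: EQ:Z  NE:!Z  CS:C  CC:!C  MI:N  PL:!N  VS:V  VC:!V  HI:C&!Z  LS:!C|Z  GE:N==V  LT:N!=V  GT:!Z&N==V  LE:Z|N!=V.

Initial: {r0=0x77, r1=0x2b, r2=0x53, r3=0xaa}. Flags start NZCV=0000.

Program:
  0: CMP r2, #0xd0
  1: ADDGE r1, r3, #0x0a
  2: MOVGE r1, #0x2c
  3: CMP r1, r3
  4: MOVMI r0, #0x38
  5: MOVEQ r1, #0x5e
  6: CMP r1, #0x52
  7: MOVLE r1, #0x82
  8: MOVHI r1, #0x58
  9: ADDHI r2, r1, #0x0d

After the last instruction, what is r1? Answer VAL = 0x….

[0] flags=1001 → (cmp)
[1] flags=1001 GE?T → r1=0xb4
[2] flags=1001 GE?T → r1=0x2c
[3] flags=1001 → (cmp)
[4] flags=1001 MI?T → r0=0x38
[5] flags=1001 EQ?F → skip
[6] flags=1000 → (cmp)
[7] flags=1000 LE?T → r1=0x82
[8] flags=1000 HI?F → skip
[9] flags=1000 HI?F → skip

VAL = 0x82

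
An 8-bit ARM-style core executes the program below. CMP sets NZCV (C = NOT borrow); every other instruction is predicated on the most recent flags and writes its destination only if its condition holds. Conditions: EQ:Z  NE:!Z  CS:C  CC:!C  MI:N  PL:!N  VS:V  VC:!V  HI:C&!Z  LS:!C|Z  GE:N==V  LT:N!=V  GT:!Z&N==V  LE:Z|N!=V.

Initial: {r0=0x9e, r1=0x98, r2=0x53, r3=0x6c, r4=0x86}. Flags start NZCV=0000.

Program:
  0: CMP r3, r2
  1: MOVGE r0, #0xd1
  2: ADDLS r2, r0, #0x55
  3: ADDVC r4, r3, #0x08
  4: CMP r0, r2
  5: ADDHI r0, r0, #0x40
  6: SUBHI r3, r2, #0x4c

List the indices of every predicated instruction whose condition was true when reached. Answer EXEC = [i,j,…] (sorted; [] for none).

EXEC = [1,3,5,6]

0: ✓ CMP  NZCV=0010
1: ✓ MOVGE  r0←0xd1
2: · ADDLS
3: ✓ ADDVC  r4←0x74
4: ✓ CMP  NZCV=0011
5: ✓ ADDHI  r0←0x11
6: ✓ SUBHI  r3←0x07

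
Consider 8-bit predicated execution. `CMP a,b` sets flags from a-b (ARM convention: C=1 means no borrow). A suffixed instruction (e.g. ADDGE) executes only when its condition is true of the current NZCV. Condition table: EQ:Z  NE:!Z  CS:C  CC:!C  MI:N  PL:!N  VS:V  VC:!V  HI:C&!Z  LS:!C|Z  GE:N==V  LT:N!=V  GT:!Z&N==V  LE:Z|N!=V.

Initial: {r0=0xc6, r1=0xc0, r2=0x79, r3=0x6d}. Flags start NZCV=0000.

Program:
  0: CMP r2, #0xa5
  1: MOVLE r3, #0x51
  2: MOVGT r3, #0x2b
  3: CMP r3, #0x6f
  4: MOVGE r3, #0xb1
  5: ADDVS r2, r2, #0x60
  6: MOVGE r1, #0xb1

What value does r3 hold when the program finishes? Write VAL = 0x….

VAL = 0x2b

[0] flags=1001 → (cmp)
[1] flags=1001 LE?F → skip
[2] flags=1001 GT?T → r3=0x2b
[3] flags=1000 → (cmp)
[4] flags=1000 GE?F → skip
[5] flags=1000 VS?F → skip
[6] flags=1000 GE?F → skip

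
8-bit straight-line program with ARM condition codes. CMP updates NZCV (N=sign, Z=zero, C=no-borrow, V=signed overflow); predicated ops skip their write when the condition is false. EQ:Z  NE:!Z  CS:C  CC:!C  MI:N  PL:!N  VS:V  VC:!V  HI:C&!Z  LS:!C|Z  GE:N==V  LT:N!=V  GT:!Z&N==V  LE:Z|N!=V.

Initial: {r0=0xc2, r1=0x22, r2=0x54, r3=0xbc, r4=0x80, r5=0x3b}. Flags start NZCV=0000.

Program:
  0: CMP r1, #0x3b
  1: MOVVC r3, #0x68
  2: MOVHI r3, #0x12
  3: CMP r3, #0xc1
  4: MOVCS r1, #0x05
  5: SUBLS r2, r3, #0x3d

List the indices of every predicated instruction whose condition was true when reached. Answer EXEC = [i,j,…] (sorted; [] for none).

EXEC = [1,5]

0: ✓ CMP  NZCV=1000
1: ✓ MOVVC  r3←0x68
2: · MOVHI
3: ✓ CMP  NZCV=1001
4: · MOVCS
5: ✓ SUBLS  r2←0x2b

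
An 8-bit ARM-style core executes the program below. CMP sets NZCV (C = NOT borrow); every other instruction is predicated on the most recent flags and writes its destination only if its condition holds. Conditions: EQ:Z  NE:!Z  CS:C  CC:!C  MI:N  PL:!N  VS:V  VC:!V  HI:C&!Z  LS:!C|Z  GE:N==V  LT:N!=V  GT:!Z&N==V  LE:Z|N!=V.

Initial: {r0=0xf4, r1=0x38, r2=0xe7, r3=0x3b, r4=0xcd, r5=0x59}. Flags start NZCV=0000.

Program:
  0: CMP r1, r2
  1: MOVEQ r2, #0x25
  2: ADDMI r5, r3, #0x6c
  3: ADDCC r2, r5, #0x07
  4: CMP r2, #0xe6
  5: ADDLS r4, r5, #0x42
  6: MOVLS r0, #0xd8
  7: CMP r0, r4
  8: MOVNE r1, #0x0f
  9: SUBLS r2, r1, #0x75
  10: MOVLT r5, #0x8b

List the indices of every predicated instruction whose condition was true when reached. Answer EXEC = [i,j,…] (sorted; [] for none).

0: ✓ CMP  NZCV=0000
1: · MOVEQ
2: · ADDMI
3: ✓ ADDCC  r2←0x60
4: ✓ CMP  NZCV=0000
5: ✓ ADDLS  r4←0x9b
6: ✓ MOVLS  r0←0xd8
7: ✓ CMP  NZCV=0010
8: ✓ MOVNE  r1←0x0f
9: · SUBLS
10: · MOVLT

EXEC = [3,5,6,8]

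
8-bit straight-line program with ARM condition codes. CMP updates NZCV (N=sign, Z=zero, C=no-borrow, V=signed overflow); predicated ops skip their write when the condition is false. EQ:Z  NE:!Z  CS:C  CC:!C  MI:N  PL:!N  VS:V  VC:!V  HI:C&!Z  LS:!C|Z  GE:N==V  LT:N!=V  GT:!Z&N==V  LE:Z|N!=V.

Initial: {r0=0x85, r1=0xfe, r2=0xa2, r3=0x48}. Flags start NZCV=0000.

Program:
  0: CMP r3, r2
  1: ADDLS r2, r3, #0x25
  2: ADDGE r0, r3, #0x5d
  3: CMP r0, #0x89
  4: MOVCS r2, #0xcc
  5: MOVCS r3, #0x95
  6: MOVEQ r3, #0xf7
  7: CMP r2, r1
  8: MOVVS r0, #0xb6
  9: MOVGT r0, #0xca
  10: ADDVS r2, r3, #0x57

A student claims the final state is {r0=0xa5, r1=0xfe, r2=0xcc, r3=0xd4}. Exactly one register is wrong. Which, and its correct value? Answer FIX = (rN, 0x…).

FIX = (r3, 0x95)

0: ✓ CMP  NZCV=1001
1: ✓ ADDLS  r2←0x6d
2: ✓ ADDGE  r0←0xa5
3: ✓ CMP  NZCV=0010
4: ✓ MOVCS  r2←0xcc
5: ✓ MOVCS  r3←0x95
6: · MOVEQ
7: ✓ CMP  NZCV=1000
8: · MOVVS
9: · MOVGT
10: · ADDVS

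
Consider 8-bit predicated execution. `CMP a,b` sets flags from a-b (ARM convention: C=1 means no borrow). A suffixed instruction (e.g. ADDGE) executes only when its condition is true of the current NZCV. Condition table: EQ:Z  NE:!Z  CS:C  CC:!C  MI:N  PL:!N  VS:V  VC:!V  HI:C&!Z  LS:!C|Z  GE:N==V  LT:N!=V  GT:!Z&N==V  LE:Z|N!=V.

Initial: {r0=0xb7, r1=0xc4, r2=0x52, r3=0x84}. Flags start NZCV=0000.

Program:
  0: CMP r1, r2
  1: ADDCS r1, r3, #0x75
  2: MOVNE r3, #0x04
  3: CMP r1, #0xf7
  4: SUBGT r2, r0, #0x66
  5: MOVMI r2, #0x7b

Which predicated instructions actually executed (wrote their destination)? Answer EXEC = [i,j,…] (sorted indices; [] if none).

[0] flags=0011 → (cmp)
[1] flags=0011 CS?T → r1=0xf9
[2] flags=0011 NE?T → r3=0x04
[3] flags=0010 → (cmp)
[4] flags=0010 GT?T → r2=0x51
[5] flags=0010 MI?F → skip

EXEC = [1,2,4]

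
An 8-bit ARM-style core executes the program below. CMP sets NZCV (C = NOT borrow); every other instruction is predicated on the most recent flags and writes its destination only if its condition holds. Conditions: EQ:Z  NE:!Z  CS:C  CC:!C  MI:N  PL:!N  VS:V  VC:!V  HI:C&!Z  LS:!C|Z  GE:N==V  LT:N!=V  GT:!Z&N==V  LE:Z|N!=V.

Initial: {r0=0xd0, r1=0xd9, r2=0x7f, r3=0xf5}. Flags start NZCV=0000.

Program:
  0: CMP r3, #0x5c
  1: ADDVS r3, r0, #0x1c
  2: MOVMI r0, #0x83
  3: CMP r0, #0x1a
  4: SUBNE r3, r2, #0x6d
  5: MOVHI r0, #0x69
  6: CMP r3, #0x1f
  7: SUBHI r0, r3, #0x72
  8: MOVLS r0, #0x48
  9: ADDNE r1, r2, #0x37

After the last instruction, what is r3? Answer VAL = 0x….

0: ✓ CMP  NZCV=1010
1: · ADDVS
2: ✓ MOVMI  r0←0x83
3: ✓ CMP  NZCV=0011
4: ✓ SUBNE  r3←0x12
5: ✓ MOVHI  r0←0x69
6: ✓ CMP  NZCV=1000
7: · SUBHI
8: ✓ MOVLS  r0←0x48
9: ✓ ADDNE  r1←0xb6

VAL = 0x12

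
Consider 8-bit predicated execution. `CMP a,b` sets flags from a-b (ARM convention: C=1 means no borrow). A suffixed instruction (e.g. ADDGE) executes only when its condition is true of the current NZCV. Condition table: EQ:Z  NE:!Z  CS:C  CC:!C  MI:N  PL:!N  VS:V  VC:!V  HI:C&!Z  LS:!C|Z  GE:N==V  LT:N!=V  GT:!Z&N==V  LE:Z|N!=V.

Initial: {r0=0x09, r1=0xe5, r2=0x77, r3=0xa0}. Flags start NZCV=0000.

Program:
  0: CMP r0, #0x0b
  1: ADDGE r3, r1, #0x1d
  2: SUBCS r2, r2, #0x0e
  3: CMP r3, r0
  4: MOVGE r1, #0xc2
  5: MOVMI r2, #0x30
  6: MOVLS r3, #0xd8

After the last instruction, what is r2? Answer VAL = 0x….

[0] flags=1000 → (cmp)
[1] flags=1000 GE?F → skip
[2] flags=1000 CS?F → skip
[3] flags=1010 → (cmp)
[4] flags=1010 GE?F → skip
[5] flags=1010 MI?T → r2=0x30
[6] flags=1010 LS?F → skip

VAL = 0x30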